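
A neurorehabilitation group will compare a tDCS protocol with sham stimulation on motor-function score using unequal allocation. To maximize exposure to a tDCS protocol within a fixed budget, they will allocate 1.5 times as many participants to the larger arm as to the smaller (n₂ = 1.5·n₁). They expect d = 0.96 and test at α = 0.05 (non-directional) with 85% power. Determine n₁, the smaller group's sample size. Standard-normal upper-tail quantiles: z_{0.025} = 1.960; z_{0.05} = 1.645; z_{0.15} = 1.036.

n₁ = 17

With allocation ratio k = n₂/n₁ = 1.5, Var(x̄₁−x̄₂) = σ²(1/n₁ + 1/(k·n₁)) = σ²·(k+1)/(k·n₁).
So n₁ = (1 + 1/k)·((z_{α/2} + z_β)/d)² = 1.667 × (2.996/0.96)².
n₁ = 1.667 × 9.74 = 16.2.
Round up: n₁ = 17, giving n₂ = ⌈1.5 × 17⌉ = ⌈25.5⌉ = 26.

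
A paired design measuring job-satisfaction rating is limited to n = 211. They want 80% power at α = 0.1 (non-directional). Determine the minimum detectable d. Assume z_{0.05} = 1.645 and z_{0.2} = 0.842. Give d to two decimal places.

For a single sample (or paired design) of n = 211: d_min = (z_{α/2} + z_β)/√n.
z-sum = 1.645 + 0.842 = 2.487.
d_min = 2.487 / √211 = 2.487 / 14.526 = 0.171.

d_min ≈ 0.17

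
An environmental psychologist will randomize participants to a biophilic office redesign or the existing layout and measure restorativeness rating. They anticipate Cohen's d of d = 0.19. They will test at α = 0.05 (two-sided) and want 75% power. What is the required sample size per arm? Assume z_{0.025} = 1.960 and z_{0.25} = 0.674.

For two independent groups with equal n: n = 2·((z_{α/2} + z_β) / d)².
z_{α/2} + z_β = 1.960 + 0.674 = 2.634.
n = 2 × (2.634 / 0.19)² = 2 × 13.863² = 2 × 192.19 = 384.4.
Round up to the next whole participant.

n = 385 per group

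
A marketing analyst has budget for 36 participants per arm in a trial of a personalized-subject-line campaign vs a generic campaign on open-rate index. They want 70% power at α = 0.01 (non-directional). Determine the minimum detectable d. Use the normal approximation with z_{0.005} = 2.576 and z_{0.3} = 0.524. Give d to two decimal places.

d_min ≈ 0.73

For two independent groups of n = 36 each: d_min = (z_{α/2} + z_β)·√(2/n).
z-sum = 2.576 + 0.524 = 3.100.
d_min = 3.100 × √(2/36) = 3.100 × 0.2357 = 0.731.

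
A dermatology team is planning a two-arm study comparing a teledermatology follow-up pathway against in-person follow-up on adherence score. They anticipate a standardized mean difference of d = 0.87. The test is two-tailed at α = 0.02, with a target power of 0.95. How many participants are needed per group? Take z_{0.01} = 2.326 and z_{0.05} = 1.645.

n = 42 per group

For two independent groups with equal n: n = 2·((z_{α/2} + z_β) / d)².
z_{α/2} + z_β = 2.326 + 1.645 = 3.971.
n = 2 × (3.971 / 0.87)² = 2 × 4.564² = 2 × 20.83 = 41.7.
Round up to the next whole participant.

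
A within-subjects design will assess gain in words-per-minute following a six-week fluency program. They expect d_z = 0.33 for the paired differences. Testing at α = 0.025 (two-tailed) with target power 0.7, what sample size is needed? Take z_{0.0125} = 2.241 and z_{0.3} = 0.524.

For a paired (one-sample on differences) test: n = ((z_{α/2} + z_β) / d)².
z_{α/2} + z_β = 2.241 + 0.524 = 2.765.
n = (2.765 / 0.33)² = 8.379² = 70.20.
Round up.

n = 71 pairs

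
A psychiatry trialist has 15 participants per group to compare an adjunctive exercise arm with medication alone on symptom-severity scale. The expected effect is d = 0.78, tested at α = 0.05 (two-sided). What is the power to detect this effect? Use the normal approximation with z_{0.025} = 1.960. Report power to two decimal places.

power ≈ 0.57

For two equal groups, power = Φ(d·√(n/2) − z_{α/2}).
d·√(n/2) = 0.78 × √(15/2) = 0.78 × 2.739 = 2.136.
z_β = 2.136 − 1.960 = 0.176.
Power = Φ(0.176) = 0.570.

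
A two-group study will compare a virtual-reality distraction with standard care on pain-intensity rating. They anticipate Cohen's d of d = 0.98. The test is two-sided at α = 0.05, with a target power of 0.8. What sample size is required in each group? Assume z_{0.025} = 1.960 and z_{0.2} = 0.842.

For two independent groups with equal n: n = 2·((z_{α/2} + z_β) / d)².
z_{α/2} + z_β = 1.960 + 0.842 = 2.802.
n = 2 × (2.802 / 0.98)² = 2 × 2.859² = 2 × 8.17 = 16.3.
Round up to the next whole participant.

n = 17 per group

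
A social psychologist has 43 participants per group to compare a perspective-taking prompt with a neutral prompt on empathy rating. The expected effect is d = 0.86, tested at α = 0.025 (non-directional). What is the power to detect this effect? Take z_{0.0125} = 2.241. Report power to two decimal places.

power ≈ 0.96

For two equal groups, power = Φ(d·√(n/2) − z_{α/2}).
d·√(n/2) = 0.86 × √(43/2) = 0.86 × 4.637 = 3.988.
z_β = 3.988 − 2.241 = 1.747.
Power = Φ(1.747) = 0.960.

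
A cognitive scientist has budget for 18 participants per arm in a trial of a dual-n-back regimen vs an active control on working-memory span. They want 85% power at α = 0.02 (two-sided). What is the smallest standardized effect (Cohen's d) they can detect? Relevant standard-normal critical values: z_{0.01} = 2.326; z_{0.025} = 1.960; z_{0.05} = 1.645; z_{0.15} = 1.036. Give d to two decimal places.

d_min ≈ 1.12

For two independent groups of n = 18 each: d_min = (z_{α/2} + z_β)·√(2/n).
z-sum = 2.326 + 1.036 = 3.362.
d_min = 3.362 × √(2/18) = 3.362 × 0.3333 = 1.121.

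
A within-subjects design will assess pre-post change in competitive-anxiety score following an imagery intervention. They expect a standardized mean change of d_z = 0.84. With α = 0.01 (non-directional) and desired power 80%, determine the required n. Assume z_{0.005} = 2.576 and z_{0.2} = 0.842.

For a paired (one-sample on differences) test: n = ((z_{α/2} + z_β) / d)².
z_{α/2} + z_β = 2.576 + 0.842 = 3.418.
n = (3.418 / 0.84)² = 4.069² = 16.56.
Round up.

n = 17 pairs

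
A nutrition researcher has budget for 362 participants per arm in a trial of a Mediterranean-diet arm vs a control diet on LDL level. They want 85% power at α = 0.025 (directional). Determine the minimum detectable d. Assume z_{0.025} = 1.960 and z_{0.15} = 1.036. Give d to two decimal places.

For two independent groups of n = 362 each: d_min = (z_{α} + z_β)·√(2/n).
z-sum = 1.960 + 1.036 = 2.996.
d_min = 2.996 × √(2/362) = 2.996 × 0.0743 = 0.223.

d_min ≈ 0.22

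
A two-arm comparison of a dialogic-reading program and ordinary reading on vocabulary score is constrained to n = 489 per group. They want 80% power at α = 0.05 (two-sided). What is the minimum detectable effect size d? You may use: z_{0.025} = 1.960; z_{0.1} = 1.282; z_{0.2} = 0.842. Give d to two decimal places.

d_min ≈ 0.18

For two independent groups of n = 489 each: d_min = (z_{α/2} + z_β)·√(2/n).
z-sum = 1.960 + 0.842 = 2.802.
d_min = 2.802 × √(2/489) = 2.802 × 0.0640 = 0.179.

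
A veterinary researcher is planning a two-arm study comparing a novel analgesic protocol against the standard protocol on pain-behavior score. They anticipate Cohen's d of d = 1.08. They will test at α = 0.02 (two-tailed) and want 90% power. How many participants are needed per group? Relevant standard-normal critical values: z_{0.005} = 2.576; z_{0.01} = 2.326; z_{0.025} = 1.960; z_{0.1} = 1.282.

n = 23 per group

For two independent groups with equal n: n = 2·((z_{α/2} + z_β) / d)².
z_{α/2} + z_β = 2.326 + 1.282 = 3.608.
n = 2 × (3.608 / 1.08)² = 2 × 3.341² = 2 × 11.16 = 22.3.
Round up to the next whole participant.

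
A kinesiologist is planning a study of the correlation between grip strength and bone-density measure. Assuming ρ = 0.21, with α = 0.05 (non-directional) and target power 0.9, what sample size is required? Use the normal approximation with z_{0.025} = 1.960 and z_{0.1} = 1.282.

n = 235

Fisher's z: C = ½·ln((1+r)/(1−r)) = ½·ln(1.5316) = 0.2132.
n = ((z_{α/2} + z_β)/C)² + 3.
(1.960 + 1.282) / 0.2132 = 3.242 / 0.2132 = 15.206.
n = 15.206² + 3 = 231.23 + 3 = 234.2.
Round up.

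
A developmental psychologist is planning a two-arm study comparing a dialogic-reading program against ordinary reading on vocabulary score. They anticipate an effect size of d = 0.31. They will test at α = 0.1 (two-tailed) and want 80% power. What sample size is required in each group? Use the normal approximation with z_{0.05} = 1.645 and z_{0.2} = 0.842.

For two independent groups with equal n: n = 2·((z_{α/2} + z_β) / d)².
z_{α/2} + z_β = 1.645 + 0.842 = 2.487.
n = 2 × (2.487 / 0.31)² = 2 × 8.023² = 2 × 64.36 = 128.7.
Round up to the next whole participant.

n = 129 per group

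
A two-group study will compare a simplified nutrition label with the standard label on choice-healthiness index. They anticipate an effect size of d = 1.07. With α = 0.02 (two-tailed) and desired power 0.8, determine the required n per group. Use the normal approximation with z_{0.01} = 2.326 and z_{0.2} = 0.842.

For two independent groups with equal n: n = 2·((z_{α/2} + z_β) / d)².
z_{α/2} + z_β = 2.326 + 0.842 = 3.168.
n = 2 × (3.168 / 1.07)² = 2 × 2.961² = 2 × 8.77 = 17.5.
Round up to the next whole participant.

n = 18 per group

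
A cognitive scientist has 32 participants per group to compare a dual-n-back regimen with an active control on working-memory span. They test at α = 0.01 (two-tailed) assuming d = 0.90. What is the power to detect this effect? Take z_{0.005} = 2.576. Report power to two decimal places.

For two equal groups, power = Φ(d·√(n/2) − z_{α/2}).
d·√(n/2) = 0.90 × √(32/2) = 0.90 × 4.000 = 3.600.
z_β = 3.600 − 2.576 = 1.024.
Power = Φ(1.024) = 0.847.

power ≈ 0.85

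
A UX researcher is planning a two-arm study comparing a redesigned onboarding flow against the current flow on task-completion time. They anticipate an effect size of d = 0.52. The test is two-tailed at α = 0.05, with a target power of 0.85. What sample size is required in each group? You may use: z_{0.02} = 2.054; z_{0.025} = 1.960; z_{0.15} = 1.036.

For two independent groups with equal n: n = 2·((z_{α/2} + z_β) / d)².
z_{α/2} + z_β = 1.960 + 1.036 = 2.996.
n = 2 × (2.996 / 0.52)² = 2 × 5.762² = 2 × 33.20 = 66.4.
Round up to the next whole participant.

n = 67 per group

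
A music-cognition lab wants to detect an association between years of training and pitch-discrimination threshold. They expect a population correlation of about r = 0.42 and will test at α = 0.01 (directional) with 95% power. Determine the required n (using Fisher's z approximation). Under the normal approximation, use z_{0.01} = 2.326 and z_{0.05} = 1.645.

n = 82

Fisher's z: C = ½·ln((1+r)/(1−r)) = ½·ln(2.4483) = 0.4477.
n = ((z_{α} + z_β)/C)² + 3.
(2.326 + 1.645) / 0.4477 = 3.971 / 0.4477 = 8.870.
n = 8.870² + 3 = 78.67 + 3 = 81.7.
Round up.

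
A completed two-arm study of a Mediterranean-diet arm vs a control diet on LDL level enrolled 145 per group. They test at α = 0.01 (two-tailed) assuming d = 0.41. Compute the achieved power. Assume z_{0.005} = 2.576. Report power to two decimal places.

power ≈ 0.82

For two equal groups, power = Φ(d·√(n/2) − z_{α/2}).
d·√(n/2) = 0.41 × √(145/2) = 0.41 × 8.515 = 3.491.
z_β = 3.491 − 2.576 = 0.915.
Power = Φ(0.915) = 0.820.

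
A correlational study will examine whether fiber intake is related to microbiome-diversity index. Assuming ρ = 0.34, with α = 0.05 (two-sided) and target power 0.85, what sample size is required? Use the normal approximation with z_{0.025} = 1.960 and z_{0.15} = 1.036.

Fisher's z: C = ½·ln((1+r)/(1−r)) = ½·ln(2.0303) = 0.3541.
n = ((z_{α/2} + z_β)/C)² + 3.
(1.960 + 1.036) / 0.3541 = 2.996 / 0.3541 = 8.461.
n = 8.461² + 3 = 71.59 + 3 = 74.6.
Round up.

n = 75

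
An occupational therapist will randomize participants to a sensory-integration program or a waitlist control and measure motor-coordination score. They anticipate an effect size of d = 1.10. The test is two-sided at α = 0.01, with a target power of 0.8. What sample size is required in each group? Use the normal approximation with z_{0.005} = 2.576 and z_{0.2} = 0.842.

n = 20 per group

For two independent groups with equal n: n = 2·((z_{α/2} + z_β) / d)².
z_{α/2} + z_β = 2.576 + 0.842 = 3.418.
n = 2 × (3.418 / 1.10)² = 2 × 3.107² = 2 × 9.66 = 19.3.
Round up to the next whole participant.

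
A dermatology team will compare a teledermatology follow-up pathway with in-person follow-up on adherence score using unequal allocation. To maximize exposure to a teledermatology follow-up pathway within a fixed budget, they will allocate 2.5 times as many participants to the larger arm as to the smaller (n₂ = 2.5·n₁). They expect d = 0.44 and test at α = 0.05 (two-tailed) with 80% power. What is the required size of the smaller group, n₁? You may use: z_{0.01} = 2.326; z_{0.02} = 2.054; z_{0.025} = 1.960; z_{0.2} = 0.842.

With allocation ratio k = n₂/n₁ = 2.5, Var(x̄₁−x̄₂) = σ²(1/n₁ + 1/(k·n₁)) = σ²·(k+1)/(k·n₁).
So n₁ = (1 + 1/k)·((z_{α/2} + z_β)/d)² = 1.400 × (2.802/0.44)².
n₁ = 1.400 × 40.55 = 56.8.
Round up: n₁ = 57, giving n₂ = ⌈2.5 × 57⌉ = ⌈142.5⌉ = 143.

n₁ = 57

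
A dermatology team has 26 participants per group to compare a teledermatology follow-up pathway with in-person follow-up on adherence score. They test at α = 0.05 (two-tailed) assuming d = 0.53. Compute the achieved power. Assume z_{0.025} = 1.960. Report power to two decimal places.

For two equal groups, power = Φ(d·√(n/2) − z_{α/2}).
d·√(n/2) = 0.53 × √(26/2) = 0.53 × 3.606 = 1.911.
z_β = 1.911 − 1.960 = -0.049.
Power = Φ(-0.049) = 0.480.

power ≈ 0.48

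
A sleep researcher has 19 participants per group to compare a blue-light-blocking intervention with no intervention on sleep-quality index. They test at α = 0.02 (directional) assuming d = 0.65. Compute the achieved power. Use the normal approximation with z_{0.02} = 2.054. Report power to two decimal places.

power ≈ 0.48

For two equal groups, power = Φ(d·√(n/2) − z_{α}).
d·√(n/2) = 0.65 × √(19/2) = 0.65 × 3.082 = 2.003.
z_β = 2.003 − 2.054 = -0.051.
Power = Φ(-0.051) = 0.480.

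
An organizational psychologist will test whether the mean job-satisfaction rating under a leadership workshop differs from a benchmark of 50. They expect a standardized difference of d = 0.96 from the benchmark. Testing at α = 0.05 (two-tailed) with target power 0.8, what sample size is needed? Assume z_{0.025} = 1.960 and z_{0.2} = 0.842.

n = 9

For a one-sample test: n = ((z_{α/2} + z_β) / d)².
z_{α/2} + z_β = 1.960 + 0.842 = 2.802.
n = (2.802 / 0.96)² = 2.919² = 8.52.
Round up.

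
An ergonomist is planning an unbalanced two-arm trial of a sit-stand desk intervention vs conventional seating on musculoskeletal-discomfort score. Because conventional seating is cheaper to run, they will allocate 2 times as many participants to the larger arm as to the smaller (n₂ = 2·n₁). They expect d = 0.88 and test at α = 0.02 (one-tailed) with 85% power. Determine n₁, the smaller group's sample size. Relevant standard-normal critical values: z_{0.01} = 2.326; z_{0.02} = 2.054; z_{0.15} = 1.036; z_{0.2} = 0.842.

With allocation ratio k = n₂/n₁ = 2, Var(x̄₁−x̄₂) = σ²(1/n₁ + 1/(k·n₁)) = σ²·(k+1)/(k·n₁).
So n₁ = (1 + 1/k)·((z_{α} + z_β)/d)² = 1.500 × (3.090/0.88)².
n₁ = 1.500 × 12.33 = 18.5.
Round up: n₁ = 19, giving n₂ = 2 × 19 = 38.

n₁ = 19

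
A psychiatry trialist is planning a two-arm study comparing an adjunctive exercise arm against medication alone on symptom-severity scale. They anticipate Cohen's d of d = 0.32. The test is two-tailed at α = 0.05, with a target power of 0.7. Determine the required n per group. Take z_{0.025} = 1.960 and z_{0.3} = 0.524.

n = 121 per group

For two independent groups with equal n: n = 2·((z_{α/2} + z_β) / d)².
z_{α/2} + z_β = 1.960 + 0.524 = 2.484.
n = 2 × (2.484 / 0.32)² = 2 × 7.763² = 2 × 60.26 = 120.5.
Round up to the next whole participant.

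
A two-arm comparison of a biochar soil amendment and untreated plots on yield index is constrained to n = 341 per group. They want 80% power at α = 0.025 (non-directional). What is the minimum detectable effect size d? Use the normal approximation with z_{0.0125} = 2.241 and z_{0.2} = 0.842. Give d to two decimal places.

d_min ≈ 0.24

For two independent groups of n = 341 each: d_min = (z_{α/2} + z_β)·√(2/n).
z-sum = 2.241 + 0.842 = 3.083.
d_min = 3.083 × √(2/341) = 3.083 × 0.0766 = 0.236.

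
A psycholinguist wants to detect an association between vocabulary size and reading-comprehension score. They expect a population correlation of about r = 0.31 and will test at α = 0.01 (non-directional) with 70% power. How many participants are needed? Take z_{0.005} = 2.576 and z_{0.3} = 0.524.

n = 97

Fisher's z: C = ½·ln((1+r)/(1−r)) = ½·ln(1.8986) = 0.3205.
n = ((z_{α/2} + z_β)/C)² + 3.
(2.576 + 0.524) / 0.3205 = 3.100 / 0.3205 = 9.672.
n = 9.672² + 3 = 93.56 + 3 = 96.6.
Round up.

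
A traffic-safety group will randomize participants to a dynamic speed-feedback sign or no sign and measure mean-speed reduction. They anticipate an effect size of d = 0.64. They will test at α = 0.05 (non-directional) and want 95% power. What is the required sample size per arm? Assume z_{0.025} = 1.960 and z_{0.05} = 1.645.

n = 64 per group

For two independent groups with equal n: n = 2·((z_{α/2} + z_β) / d)².
z_{α/2} + z_β = 1.960 + 1.645 = 3.605.
n = 2 × (3.605 / 0.64)² = 2 × 5.633² = 2 × 31.73 = 63.5.
Round up to the next whole participant.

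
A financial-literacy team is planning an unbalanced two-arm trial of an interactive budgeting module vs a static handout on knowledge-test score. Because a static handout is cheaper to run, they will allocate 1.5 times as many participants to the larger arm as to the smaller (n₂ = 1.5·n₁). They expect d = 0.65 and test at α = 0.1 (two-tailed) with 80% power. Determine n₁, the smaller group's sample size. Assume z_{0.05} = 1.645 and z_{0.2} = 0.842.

With allocation ratio k = n₂/n₁ = 1.5, Var(x̄₁−x̄₂) = σ²(1/n₁ + 1/(k·n₁)) = σ²·(k+1)/(k·n₁).
So n₁ = (1 + 1/k)·((z_{α/2} + z_β)/d)² = 1.667 × (2.487/0.65)².
n₁ = 1.667 × 14.64 = 24.4.
Round up: n₁ = 25, giving n₂ = ⌈1.5 × 25⌉ = ⌈37.5⌉ = 38.

n₁ = 25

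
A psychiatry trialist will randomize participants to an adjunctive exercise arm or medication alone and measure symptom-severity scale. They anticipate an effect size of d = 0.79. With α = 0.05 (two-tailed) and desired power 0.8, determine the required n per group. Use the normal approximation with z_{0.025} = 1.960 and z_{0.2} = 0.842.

For two independent groups with equal n: n = 2·((z_{α/2} + z_β) / d)².
z_{α/2} + z_β = 1.960 + 0.842 = 2.802.
n = 2 × (2.802 / 0.79)² = 2 × 3.547² = 2 × 12.58 = 25.2.
Round up to the next whole participant.

n = 26 per group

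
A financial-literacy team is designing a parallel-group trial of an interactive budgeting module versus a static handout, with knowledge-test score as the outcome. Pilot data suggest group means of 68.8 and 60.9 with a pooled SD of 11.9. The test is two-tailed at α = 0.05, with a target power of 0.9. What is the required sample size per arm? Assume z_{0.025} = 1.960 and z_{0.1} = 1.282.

n = 48 per group

Cohen's d = |M₁ − M₂| / SD_pooled = |68.8 − 60.9| / 11.9 = 7.9 / 11.9 = 0.664.
For two independent groups with equal n: n = 2·((z_{α/2} + z_β) / d)².
z_{α/2} + z_β = 1.960 + 1.282 = 3.242.
n = 2 × (3.242 / 0.664)² = 2 × 4.883² = 2 × 23.84 = 47.7.
Round up to the next whole participant.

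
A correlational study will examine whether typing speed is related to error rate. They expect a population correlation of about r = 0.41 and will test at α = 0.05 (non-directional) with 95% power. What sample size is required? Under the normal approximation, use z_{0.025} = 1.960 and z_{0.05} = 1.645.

Fisher's z: C = ½·ln((1+r)/(1−r)) = ½·ln(2.3898) = 0.4356.
n = ((z_{α/2} + z_β)/C)² + 3.
(1.960 + 1.645) / 0.4356 = 3.605 / 0.4356 = 8.276.
n = 8.276² + 3 = 68.49 + 3 = 71.5.
Round up.

n = 72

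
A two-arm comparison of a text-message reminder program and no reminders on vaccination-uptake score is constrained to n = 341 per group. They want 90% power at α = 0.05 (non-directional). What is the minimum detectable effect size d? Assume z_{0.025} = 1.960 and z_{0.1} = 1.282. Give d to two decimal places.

d_min ≈ 0.25

For two independent groups of n = 341 each: d_min = (z_{α/2} + z_β)·√(2/n).
z-sum = 1.960 + 1.282 = 3.242.
d_min = 3.242 × √(2/341) = 3.242 × 0.0766 = 0.248.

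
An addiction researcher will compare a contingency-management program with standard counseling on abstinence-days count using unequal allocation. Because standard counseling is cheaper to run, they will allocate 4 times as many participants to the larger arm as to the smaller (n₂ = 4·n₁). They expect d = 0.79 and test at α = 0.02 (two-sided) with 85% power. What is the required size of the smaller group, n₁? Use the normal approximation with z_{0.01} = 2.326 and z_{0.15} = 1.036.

With allocation ratio k = n₂/n₁ = 4, Var(x̄₁−x̄₂) = σ²(1/n₁ + 1/(k·n₁)) = σ²·(k+1)/(k·n₁).
So n₁ = (1 + 1/k)·((z_{α/2} + z_β)/d)² = 1.250 × (3.362/0.79)².
n₁ = 1.250 × 18.11 = 22.6.
Round up: n₁ = 23, giving n₂ = 4 × 23 = 92.

n₁ = 23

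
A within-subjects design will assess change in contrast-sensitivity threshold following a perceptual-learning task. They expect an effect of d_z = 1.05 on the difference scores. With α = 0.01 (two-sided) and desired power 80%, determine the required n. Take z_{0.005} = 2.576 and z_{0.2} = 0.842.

For a paired (one-sample on differences) test: n = ((z_{α/2} + z_β) / d)².
z_{α/2} + z_β = 2.576 + 0.842 = 3.418.
n = (3.418 / 1.05)² = 3.255² = 10.60.
Round up.

n = 11 pairs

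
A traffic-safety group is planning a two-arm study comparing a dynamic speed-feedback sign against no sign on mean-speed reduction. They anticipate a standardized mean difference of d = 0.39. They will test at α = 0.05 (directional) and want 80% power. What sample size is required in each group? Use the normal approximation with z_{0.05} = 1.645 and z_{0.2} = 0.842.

n = 82 per group

For two independent groups with equal n: n = 2·((z_{α} + z_β) / d)².
z_{α} + z_β = 1.645 + 0.842 = 2.487.
n = 2 × (2.487 / 0.39)² = 2 × 6.377² = 2 × 40.67 = 81.3.
Round up to the next whole participant.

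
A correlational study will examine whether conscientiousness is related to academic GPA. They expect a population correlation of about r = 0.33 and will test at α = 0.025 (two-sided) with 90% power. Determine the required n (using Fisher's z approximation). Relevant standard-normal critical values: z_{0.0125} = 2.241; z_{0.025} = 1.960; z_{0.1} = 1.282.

n = 109

Fisher's z: C = ½·ln((1+r)/(1−r)) = ½·ln(1.9851) = 0.3428.
n = ((z_{α/2} + z_β)/C)² + 3.
(2.241 + 1.282) / 0.3428 = 3.523 / 0.3428 = 10.277.
n = 10.277² + 3 = 105.62 + 3 = 108.6.
Round up.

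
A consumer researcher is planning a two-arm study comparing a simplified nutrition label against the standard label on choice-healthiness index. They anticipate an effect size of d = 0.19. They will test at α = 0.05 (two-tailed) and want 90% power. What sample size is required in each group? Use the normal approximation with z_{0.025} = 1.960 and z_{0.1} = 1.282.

For two independent groups with equal n: n = 2·((z_{α/2} + z_β) / d)².
z_{α/2} + z_β = 1.960 + 1.282 = 3.242.
n = 2 × (3.242 / 0.19)² = 2 × 17.063² = 2 × 291.15 = 582.3.
Round up to the next whole participant.

n = 583 per group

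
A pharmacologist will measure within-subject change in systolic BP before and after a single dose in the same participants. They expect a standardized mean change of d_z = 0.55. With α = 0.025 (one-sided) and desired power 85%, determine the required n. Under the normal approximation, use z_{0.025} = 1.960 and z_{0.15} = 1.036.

For a paired (one-sample on differences) test: n = ((z_{α} + z_β) / d)².
z_{α} + z_β = 1.960 + 1.036 = 2.996.
n = (2.996 / 0.55)² = 5.447² = 29.67.
Round up.

n = 30 pairs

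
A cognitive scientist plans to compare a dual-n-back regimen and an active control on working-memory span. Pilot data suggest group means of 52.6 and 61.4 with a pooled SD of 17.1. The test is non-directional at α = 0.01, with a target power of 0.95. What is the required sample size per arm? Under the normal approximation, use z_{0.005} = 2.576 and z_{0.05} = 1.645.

Cohen's d = |M₁ − M₂| / SD_pooled = |52.6 − 61.4| / 17.1 = 8.8 / 17.1 = 0.515.
For two independent groups with equal n: n = 2·((z_{α/2} + z_β) / d)².
z_{α/2} + z_β = 2.576 + 1.645 = 4.221.
n = 2 × (4.221 / 0.515)² = 2 × 8.196² = 2 × 67.18 = 134.4.
Round up to the next whole participant.

n = 135 per group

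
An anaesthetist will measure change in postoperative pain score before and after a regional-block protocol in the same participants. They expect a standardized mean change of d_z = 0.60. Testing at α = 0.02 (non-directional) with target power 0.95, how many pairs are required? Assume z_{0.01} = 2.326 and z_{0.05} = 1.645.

For a paired (one-sample on differences) test: n = ((z_{α/2} + z_β) / d)².
z_{α/2} + z_β = 2.326 + 1.645 = 3.971.
n = (3.971 / 0.60)² = 6.618² = 43.80.
Round up.

n = 44 pairs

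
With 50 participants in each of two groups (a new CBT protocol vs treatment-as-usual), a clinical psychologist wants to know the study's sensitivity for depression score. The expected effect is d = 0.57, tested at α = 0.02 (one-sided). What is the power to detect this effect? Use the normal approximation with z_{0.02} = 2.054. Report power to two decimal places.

power ≈ 0.79

For two equal groups, power = Φ(d·√(n/2) − z_{α}).
d·√(n/2) = 0.57 × √(50/2) = 0.57 × 5.000 = 2.850.
z_β = 2.850 − 2.054 = 0.796.
Power = Φ(0.796) = 0.787.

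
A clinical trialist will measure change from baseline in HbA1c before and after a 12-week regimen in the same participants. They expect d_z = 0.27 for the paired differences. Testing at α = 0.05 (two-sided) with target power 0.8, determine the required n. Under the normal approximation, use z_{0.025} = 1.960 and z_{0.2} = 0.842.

n = 108 pairs

For a paired (one-sample on differences) test: n = ((z_{α/2} + z_β) / d)².
z_{α/2} + z_β = 1.960 + 0.842 = 2.802.
n = (2.802 / 0.27)² = 10.378² = 107.70.
Round up.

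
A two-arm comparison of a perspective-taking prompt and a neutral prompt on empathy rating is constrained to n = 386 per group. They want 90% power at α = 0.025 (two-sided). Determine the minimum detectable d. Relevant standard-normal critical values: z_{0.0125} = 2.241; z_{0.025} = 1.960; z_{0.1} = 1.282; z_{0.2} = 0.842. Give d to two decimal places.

d_min ≈ 0.25

For two independent groups of n = 386 each: d_min = (z_{α/2} + z_β)·√(2/n).
z-sum = 2.241 + 1.282 = 3.523.
d_min = 3.523 × √(2/386) = 3.523 × 0.0720 = 0.254.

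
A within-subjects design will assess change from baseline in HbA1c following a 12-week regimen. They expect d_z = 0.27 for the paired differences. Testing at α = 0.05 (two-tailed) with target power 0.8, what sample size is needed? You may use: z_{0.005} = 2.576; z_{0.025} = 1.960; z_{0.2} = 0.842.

n = 108 pairs

For a paired (one-sample on differences) test: n = ((z_{α/2} + z_β) / d)².
z_{α/2} + z_β = 1.960 + 0.842 = 2.802.
n = (2.802 / 0.27)² = 10.378² = 107.70.
Round up.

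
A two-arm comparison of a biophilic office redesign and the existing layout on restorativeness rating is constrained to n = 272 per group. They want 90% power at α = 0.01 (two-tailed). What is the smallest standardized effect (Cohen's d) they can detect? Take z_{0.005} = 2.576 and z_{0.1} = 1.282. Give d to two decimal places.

d_min ≈ 0.33

For two independent groups of n = 272 each: d_min = (z_{α/2} + z_β)·√(2/n).
z-sum = 2.576 + 1.282 = 3.858.
d_min = 3.858 × √(2/272) = 3.858 × 0.0857 = 0.331.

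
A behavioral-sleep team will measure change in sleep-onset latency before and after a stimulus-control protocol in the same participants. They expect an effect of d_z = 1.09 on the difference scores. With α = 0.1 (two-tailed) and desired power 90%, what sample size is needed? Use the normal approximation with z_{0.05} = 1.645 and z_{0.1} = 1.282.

For a paired (one-sample on differences) test: n = ((z_{α/2} + z_β) / d)².
z_{α/2} + z_β = 1.645 + 1.282 = 2.927.
n = (2.927 / 1.09)² = 2.685² = 7.21.
Round up.

n = 8 pairs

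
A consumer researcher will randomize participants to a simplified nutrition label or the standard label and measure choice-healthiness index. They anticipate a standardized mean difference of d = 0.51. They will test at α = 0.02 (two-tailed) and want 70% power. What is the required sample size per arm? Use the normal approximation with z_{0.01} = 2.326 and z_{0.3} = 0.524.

For two independent groups with equal n: n = 2·((z_{α/2} + z_β) / d)².
z_{α/2} + z_β = 2.326 + 0.524 = 2.850.
n = 2 × (2.850 / 0.51)² = 2 × 5.588² = 2 × 31.23 = 62.5.
Round up to the next whole participant.

n = 63 per group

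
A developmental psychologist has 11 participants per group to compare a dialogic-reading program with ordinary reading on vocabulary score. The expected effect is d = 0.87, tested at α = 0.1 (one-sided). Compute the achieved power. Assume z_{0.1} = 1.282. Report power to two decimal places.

For two equal groups, power = Φ(d·√(n/2) − z_{α}).
d·√(n/2) = 0.87 × √(11/2) = 0.87 × 2.345 = 2.040.
z_β = 2.040 − 1.282 = 0.758.
Power = Φ(0.758) = 0.776.

power ≈ 0.78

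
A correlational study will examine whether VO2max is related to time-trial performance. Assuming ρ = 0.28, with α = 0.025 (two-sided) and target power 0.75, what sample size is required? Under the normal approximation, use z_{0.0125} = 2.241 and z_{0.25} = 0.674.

n = 106

Fisher's z: C = ½·ln((1+r)/(1−r)) = ½·ln(1.7778) = 0.2877.
n = ((z_{α/2} + z_β)/C)² + 3.
(2.241 + 0.674) / 0.2877 = 2.915 / 0.2877 = 10.132.
n = 10.132² + 3 = 102.66 + 3 = 105.7.
Round up.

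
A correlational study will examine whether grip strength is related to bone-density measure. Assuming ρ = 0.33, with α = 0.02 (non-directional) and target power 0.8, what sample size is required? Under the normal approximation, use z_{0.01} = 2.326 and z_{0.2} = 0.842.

n = 89

Fisher's z: C = ½·ln((1+r)/(1−r)) = ½·ln(1.9851) = 0.3428.
n = ((z_{α/2} + z_β)/C)² + 3.
(2.326 + 0.842) / 0.3428 = 3.168 / 0.3428 = 9.242.
n = 9.242² + 3 = 85.41 + 3 = 88.4.
Round up.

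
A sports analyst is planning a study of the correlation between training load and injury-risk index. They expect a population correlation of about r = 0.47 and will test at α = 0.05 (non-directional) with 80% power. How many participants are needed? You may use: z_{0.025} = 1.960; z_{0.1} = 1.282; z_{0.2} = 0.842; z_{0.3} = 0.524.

Fisher's z: C = ½·ln((1+r)/(1−r)) = ½·ln(2.7736) = 0.5101.
n = ((z_{α/2} + z_β)/C)² + 3.
(1.960 + 0.842) / 0.5101 = 2.802 / 0.5101 = 5.493.
n = 5.493² + 3 = 30.17 + 3 = 33.2.
Round up.

n = 34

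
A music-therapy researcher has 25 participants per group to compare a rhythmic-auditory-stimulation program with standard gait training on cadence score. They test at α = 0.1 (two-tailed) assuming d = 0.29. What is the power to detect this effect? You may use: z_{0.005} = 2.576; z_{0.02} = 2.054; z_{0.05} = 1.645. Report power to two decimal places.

power ≈ 0.27

For two equal groups, power = Φ(d·√(n/2) − z_{α/2}).
d·√(n/2) = 0.29 × √(25/2) = 0.29 × 3.536 = 1.025.
z_β = 1.025 − 1.645 = -0.620.
Power = Φ(-0.620) = 0.268.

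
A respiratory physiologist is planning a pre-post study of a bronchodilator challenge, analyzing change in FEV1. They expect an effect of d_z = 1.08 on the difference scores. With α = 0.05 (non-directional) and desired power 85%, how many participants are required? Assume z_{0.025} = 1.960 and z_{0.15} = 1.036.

For a paired (one-sample on differences) test: n = ((z_{α/2} + z_β) / d)².
z_{α/2} + z_β = 1.960 + 1.036 = 2.996.
n = (2.996 / 1.08)² = 2.774² = 7.70.
Round up.

n = 8 pairs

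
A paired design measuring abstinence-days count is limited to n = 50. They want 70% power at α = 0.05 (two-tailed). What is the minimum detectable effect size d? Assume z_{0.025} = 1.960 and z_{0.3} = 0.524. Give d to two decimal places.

For a single sample (or paired design) of n = 50: d_min = (z_{α/2} + z_β)/√n.
z-sum = 1.960 + 0.524 = 2.484.
d_min = 2.484 / √50 = 2.484 / 7.071 = 0.351.

d_min ≈ 0.35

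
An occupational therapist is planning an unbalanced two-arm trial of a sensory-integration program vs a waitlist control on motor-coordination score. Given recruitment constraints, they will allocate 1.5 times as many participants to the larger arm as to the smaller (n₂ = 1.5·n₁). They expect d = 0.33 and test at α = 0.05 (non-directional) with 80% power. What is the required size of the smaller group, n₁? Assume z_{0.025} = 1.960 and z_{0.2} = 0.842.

n₁ = 121

With allocation ratio k = n₂/n₁ = 1.5, Var(x̄₁−x̄₂) = σ²(1/n₁ + 1/(k·n₁)) = σ²·(k+1)/(k·n₁).
So n₁ = (1 + 1/k)·((z_{α/2} + z_β)/d)² = 1.667 × (2.802/0.33)².
n₁ = 1.667 × 72.10 = 120.2.
Round up: n₁ = 121, giving n₂ = ⌈1.5 × 121⌉ = ⌈181.5⌉ = 182.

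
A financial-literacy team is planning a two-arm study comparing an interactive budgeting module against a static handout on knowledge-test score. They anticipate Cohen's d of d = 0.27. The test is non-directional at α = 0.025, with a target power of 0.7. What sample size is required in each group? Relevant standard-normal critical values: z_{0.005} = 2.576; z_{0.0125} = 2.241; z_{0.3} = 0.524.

n = 210 per group

For two independent groups with equal n: n = 2·((z_{α/2} + z_β) / d)².
z_{α/2} + z_β = 2.241 + 0.524 = 2.765.
n = 2 × (2.765 / 0.27)² = 2 × 10.241² = 2 × 104.87 = 209.7.
Round up to the next whole participant.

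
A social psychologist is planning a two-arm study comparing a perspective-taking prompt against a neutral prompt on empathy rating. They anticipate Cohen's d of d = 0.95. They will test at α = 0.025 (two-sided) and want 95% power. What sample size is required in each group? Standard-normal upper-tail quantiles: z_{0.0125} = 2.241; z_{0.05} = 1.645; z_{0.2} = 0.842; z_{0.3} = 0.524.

For two independent groups with equal n: n = 2·((z_{α/2} + z_β) / d)².
z_{α/2} + z_β = 2.241 + 1.645 = 3.886.
n = 2 × (3.886 / 0.95)² = 2 × 4.091² = 2 × 16.73 = 33.5.
Round up to the next whole participant.

n = 34 per group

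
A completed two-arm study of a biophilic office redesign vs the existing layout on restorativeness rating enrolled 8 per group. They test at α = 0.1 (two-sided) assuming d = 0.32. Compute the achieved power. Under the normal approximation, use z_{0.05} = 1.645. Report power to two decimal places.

For two equal groups, power = Φ(d·√(n/2) − z_{α/2}).
d·√(n/2) = 0.32 × √(8/2) = 0.32 × 2.000 = 0.640.
z_β = 0.640 − 1.645 = -1.005.
Power = Φ(-1.005) = 0.157.

power ≈ 0.16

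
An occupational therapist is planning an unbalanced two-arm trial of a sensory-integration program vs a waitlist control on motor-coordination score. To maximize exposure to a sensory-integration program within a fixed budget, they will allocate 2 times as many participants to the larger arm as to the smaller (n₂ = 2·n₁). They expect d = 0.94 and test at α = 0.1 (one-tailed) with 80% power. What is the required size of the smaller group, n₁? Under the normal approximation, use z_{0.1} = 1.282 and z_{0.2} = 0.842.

n₁ = 8

With allocation ratio k = n₂/n₁ = 2, Var(x̄₁−x̄₂) = σ²(1/n₁ + 1/(k·n₁)) = σ²·(k+1)/(k·n₁).
So n₁ = (1 + 1/k)·((z_{α} + z_β)/d)² = 1.500 × (2.124/0.94)².
n₁ = 1.500 × 5.11 = 7.7.
Round up: n₁ = 8, giving n₂ = 2 × 8 = 16.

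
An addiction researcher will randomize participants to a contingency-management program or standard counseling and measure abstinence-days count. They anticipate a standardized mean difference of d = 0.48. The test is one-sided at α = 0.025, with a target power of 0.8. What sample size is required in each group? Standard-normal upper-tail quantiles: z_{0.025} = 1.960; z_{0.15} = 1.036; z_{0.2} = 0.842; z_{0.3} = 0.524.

For two independent groups with equal n: n = 2·((z_{α} + z_β) / d)².
z_{α} + z_β = 1.960 + 0.842 = 2.802.
n = 2 × (2.802 / 0.48)² = 2 × 5.838² = 2 × 34.08 = 68.2.
Round up to the next whole participant.

n = 69 per group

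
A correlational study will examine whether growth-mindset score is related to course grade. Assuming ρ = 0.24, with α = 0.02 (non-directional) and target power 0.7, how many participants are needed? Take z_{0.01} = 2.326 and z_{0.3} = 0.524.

n = 139

Fisher's z: C = ½·ln((1+r)/(1−r)) = ½·ln(1.6316) = 0.2448.
n = ((z_{α/2} + z_β)/C)² + 3.
(2.326 + 0.524) / 0.2448 = 2.850 / 0.2448 = 11.642.
n = 11.642² + 3 = 135.54 + 3 = 138.5.
Round up.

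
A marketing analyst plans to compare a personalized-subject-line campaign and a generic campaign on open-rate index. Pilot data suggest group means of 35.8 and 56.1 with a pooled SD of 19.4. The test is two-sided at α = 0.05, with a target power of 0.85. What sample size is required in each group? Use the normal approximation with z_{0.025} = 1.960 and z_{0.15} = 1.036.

Cohen's d = |M₁ − M₂| / SD_pooled = |35.8 − 56.1| / 19.4 = 20.3 / 19.4 = 1.046.
For two independent groups with equal n: n = 2·((z_{α/2} + z_β) / d)².
z_{α/2} + z_β = 1.960 + 1.036 = 2.996.
n = 2 × (2.996 / 1.046)² = 2 × 2.864² = 2 × 8.20 = 16.4.
Round up to the next whole participant.

n = 17 per group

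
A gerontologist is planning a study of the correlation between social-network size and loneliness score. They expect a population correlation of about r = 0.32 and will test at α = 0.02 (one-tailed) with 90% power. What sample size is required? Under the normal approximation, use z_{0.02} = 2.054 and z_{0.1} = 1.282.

n = 105

Fisher's z: C = ½·ln((1+r)/(1−r)) = ½·ln(1.9412) = 0.3316.
n = ((z_{α} + z_β)/C)² + 3.
(2.054 + 1.282) / 0.3316 = 3.336 / 0.3316 = 10.060.
n = 10.060² + 3 = 101.21 + 3 = 104.2.
Round up.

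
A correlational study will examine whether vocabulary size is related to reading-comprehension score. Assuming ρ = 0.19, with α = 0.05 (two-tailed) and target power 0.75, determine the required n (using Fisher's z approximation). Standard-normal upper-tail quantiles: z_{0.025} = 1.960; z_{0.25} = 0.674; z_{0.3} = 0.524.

Fisher's z: C = ½·ln((1+r)/(1−r)) = ½·ln(1.4691) = 0.1923.
n = ((z_{α/2} + z_β)/C)² + 3.
(1.960 + 0.674) / 0.1923 = 2.634 / 0.1923 = 13.697.
n = 13.697² + 3 = 187.62 + 3 = 190.6.
Round up.

n = 191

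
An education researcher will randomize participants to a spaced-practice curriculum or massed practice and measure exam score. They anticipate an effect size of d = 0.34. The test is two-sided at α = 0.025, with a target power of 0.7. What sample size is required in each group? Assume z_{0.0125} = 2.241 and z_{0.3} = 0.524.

For two independent groups with equal n: n = 2·((z_{α/2} + z_β) / d)².
z_{α/2} + z_β = 2.241 + 0.524 = 2.765.
n = 2 × (2.765 / 0.34)² = 2 × 8.132² = 2 × 66.14 = 132.3.
Round up to the next whole participant.

n = 133 per group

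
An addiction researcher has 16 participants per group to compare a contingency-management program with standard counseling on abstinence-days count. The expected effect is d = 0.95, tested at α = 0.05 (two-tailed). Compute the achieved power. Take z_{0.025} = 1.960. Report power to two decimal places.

power ≈ 0.77

For two equal groups, power = Φ(d·√(n/2) − z_{α/2}).
d·√(n/2) = 0.95 × √(16/2) = 0.95 × 2.828 = 2.687.
z_β = 2.687 − 1.960 = 0.727.
Power = Φ(0.727) = 0.766.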